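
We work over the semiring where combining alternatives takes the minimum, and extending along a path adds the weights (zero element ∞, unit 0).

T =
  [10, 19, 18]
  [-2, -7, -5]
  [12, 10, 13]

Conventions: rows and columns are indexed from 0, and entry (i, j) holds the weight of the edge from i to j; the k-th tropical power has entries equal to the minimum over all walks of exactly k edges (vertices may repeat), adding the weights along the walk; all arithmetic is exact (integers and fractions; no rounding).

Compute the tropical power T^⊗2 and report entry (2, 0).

T^⊗2:
  [17, 12, 14]
  [-9, -14, -12]
  [8, 3, 5]
Key observation: the optimum is the walk 2->1->0, with weight 10 + (-2) = 8.
Optimal value attained by: walk 2->1->0.
Answer: (T^⊗2)[2][0] = 8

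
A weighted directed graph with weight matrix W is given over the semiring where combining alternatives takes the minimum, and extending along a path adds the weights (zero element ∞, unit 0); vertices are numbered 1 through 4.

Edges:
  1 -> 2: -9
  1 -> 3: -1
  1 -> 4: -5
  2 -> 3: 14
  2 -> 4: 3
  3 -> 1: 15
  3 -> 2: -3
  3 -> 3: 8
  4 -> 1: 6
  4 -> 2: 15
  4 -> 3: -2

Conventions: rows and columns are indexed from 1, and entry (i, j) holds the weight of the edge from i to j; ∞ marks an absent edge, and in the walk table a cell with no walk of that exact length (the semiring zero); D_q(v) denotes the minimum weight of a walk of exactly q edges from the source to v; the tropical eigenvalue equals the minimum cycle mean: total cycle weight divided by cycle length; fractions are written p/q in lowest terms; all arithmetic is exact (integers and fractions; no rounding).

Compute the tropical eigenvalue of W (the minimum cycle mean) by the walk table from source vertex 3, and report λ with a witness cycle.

q=0: [∞, ∞, 0, ∞]
q=1: [15, -3, 8, ∞]
q=2: [23, 5, 11, 0]
q=3: [6, 8, -2, 8]
q=4: [13, -5, 5, 1]
Optimal cycle mean attained by: cycle 2->4->3->2, total 3 + (-2) + (-3), length 3.
Answer: λ = -2/3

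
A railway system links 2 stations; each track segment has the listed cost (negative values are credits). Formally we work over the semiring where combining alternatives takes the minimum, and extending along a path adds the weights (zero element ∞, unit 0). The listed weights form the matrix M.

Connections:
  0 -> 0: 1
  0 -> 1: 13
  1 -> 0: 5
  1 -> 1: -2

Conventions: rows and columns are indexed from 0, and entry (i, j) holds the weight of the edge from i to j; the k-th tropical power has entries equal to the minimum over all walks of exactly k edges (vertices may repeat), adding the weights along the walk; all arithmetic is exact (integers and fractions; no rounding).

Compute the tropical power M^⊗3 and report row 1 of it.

M^⊗2:
  [2, 11]
  [3, -4]
M^⊗3:
  [3, 9]
  [1, -6]
Answer: row 1 of M^⊗3 = [1, -6]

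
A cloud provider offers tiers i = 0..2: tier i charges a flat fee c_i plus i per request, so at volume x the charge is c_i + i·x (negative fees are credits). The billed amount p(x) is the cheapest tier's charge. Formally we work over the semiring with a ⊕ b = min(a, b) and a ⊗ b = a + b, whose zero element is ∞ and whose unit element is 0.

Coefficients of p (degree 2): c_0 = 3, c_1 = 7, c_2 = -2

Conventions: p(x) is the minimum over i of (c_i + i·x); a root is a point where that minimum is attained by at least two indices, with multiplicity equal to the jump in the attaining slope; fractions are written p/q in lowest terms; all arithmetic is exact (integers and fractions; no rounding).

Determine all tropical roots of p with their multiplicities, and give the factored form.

hull edge (i=0, c=3) to (i=2, c=-2): slope -5/2, span 2
Factored form: p(x) = -2 ⊗ (x ⊕ 5/2) ⊗ (x ⊕ 5/2)
Answer: roots = 5/2 (mult 2)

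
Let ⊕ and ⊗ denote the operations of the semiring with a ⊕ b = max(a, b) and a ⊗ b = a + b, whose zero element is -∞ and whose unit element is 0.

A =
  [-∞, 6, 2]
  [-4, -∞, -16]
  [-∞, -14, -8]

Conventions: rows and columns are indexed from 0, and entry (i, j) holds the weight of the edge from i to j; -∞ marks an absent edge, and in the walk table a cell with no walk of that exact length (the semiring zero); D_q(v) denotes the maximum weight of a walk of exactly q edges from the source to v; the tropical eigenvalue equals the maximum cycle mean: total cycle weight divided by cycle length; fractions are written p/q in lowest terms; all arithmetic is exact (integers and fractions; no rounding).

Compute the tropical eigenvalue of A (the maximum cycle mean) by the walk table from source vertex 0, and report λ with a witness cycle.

q=0: [0, -∞, -∞]
q=1: [-∞, 6, 2]
q=2: [2, -12, -6]
q=3: [-16, 8, 4]
Optimal cycle mean attained by: cycle 0->1->0, total 6 + (-4), length 2.
Answer: λ = 1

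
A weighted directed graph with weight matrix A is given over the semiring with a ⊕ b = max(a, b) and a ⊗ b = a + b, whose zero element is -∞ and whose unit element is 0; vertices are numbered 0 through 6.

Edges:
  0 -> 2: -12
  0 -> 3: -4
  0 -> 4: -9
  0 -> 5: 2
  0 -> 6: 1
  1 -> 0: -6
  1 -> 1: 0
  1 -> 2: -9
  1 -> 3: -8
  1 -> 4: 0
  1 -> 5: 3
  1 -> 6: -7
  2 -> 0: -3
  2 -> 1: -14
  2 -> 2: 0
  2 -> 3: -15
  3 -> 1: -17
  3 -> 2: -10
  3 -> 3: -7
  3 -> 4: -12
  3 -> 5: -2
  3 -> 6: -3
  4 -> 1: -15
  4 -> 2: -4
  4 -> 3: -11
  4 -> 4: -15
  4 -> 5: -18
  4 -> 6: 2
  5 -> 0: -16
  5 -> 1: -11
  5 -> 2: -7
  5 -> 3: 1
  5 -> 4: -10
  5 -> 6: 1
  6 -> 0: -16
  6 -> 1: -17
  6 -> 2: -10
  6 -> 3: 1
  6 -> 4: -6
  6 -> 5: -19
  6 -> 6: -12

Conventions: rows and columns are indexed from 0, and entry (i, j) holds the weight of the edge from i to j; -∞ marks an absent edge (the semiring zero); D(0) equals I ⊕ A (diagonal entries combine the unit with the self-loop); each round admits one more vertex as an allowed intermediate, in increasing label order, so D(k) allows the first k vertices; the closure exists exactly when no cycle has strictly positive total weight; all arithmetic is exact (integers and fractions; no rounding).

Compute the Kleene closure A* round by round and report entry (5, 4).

D(0):
  [0, -∞, -12, -4, -9, 2, 1]
  [-6, 0, -9, -8, 0, 3, -7]
  [-3, -14, 0, -15, -∞, -∞, -∞]
  [-∞, -17, -10, 0, -12, -2, -3]
  [-∞, -15, -4, -11, 0, -18, 2]
  [-16, -11, -7, 1, -10, 0, 1]
  [-16, -17, -10, 1, -6, -19, 0]
D(1):
  [0, -∞, -12, -4, -9, 2, 1]
  [-6, 0, -9, -8, 0, 3, -5]
  [-3, -14, 0, -7, -12, -1, -2]
  [-∞, -17, -10, 0, -12, -2, -3]
  [-∞, -15, -4, -11, 0, -18, 2]
  [-16, -11, -7, 1, -10, 0, 1]
  [-16, -17, -10, 1, -6, -14, 0]
D(2):
  [0, -∞, -12, -4, -9, 2, 1]
  [-6, 0, -9, -8, 0, 3, -5]
  [-3, -14, 0, -7, -12, -1, -2]
  [-23, -17, -10, 0, -12, -2, -3]
  [-21, -15, -4, -11, 0, -12, 2]
  [-16, -11, -7, 1, -10, 0, 1]
  [-16, -17, -10, 1, -6, -14, 0]
D(3):
  [0, -26, -12, -4, -9, 2, 1]
  [-6, 0, -9, -8, 0, 3, -5]
  [-3, -14, 0, -7, -12, -1, -2]
  [-13, -17, -10, 0, -12, -2, -3]
  [-7, -15, -4, -11, 0, -5, 2]
  [-10, -11, -7, 1, -10, 0, 1]
  [-13, -17, -10, 1, -6, -11, 0]
D(4):
  [0, -21, -12, -4, -9, 2, 1]
  [-6, 0, -9, -8, 0, 3, -5]
  [-3, -14, 0, -7, -12, -1, -2]
  [-13, -17, -10, 0, -12, -2, -3]
  [-7, -15, -4, -11, 0, -5, 2]
  [-10, -11, -7, 1, -10, 0, 1]
  [-12, -16, -9, 1, -6, -1, 0]
D(5):
  [0, -21, -12, -4, -9, 2, 1]
  [-6, 0, -4, -8, 0, 3, 2]
  [-3, -14, 0, -7, -12, -1, -2]
  [-13, -17, -10, 0, -12, -2, -3]
  [-7, -15, -4, -11, 0, -5, 2]
  [-10, -11, -7, 1, -10, 0, 1]
  [-12, -16, -9, 1, -6, -1, 0]
D(6):
  [0, -9, -5, 3, -8, 2, 3]
  [-6, 0, -4, 4, 0, 3, 4]
  [-3, -12, 0, 0, -11, -1, 0]
  [-12, -13, -9, 0, -12, -2, -1]
  [-7, -15, -4, -4, 0, -5, 2]
  [-10, -11, -7, 1, -10, 0, 1]
  [-11, -12, -8, 1, -6, -1, 0]
D(7):
  [0, -9, -5, 4, -3, 2, 3]
  [-6, 0, -4, 5, 0, 3, 4]
  [-3, -12, 0, 1, -6, -1, 0]
  [-12, -13, -9, 0, -7, -2, -1]
  [-7, -10, -4, 3, 0, 1, 2]
  [-10, -11, -7, 2, -5, 0, 1]
  [-11, -12, -8, 1, -6, -1, 0]
Answer: A*[5][4] = -5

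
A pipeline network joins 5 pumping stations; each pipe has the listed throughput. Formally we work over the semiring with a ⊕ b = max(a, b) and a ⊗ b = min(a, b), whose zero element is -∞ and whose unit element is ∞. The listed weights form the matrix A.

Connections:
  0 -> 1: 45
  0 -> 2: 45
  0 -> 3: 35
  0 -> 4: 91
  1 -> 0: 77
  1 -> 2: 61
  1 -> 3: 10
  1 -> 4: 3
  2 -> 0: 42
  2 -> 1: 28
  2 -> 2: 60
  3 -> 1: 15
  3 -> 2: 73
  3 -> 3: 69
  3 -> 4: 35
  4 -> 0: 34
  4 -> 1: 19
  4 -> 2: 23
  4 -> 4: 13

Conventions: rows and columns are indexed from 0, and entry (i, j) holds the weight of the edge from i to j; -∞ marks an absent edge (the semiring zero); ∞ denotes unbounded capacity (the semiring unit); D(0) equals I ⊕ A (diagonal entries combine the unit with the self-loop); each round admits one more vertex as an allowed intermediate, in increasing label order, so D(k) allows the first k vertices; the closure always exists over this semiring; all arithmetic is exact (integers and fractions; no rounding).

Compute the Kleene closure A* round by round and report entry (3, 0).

D(0):
  [∞, 45, 45, 35, 91]
  [77, ∞, 61, 10, 3]
  [42, 28, ∞, -∞, -∞]
  [-∞, 15, 73, ∞, 35]
  [34, 19, 23, -∞, ∞]
D(1):
  [∞, 45, 45, 35, 91]
  [77, ∞, 61, 35, 77]
  [42, 42, ∞, 35, 42]
  [-∞, 15, 73, ∞, 35]
  [34, 34, 34, 34, ∞]
D(2):
  [∞, 45, 45, 35, 91]
  [77, ∞, 61, 35, 77]
  [42, 42, ∞, 35, 42]
  [15, 15, 73, ∞, 35]
  [34, 34, 34, 34, ∞]
D(3):
  [∞, 45, 45, 35, 91]
  [77, ∞, 61, 35, 77]
  [42, 42, ∞, 35, 42]
  [42, 42, 73, ∞, 42]
  [34, 34, 34, 34, ∞]
D(4):
  [∞, 45, 45, 35, 91]
  [77, ∞, 61, 35, 77]
  [42, 42, ∞, 35, 42]
  [42, 42, 73, ∞, 42]
  [34, 34, 34, 34, ∞]
D(5):
  [∞, 45, 45, 35, 91]
  [77, ∞, 61, 35, 77]
  [42, 42, ∞, 35, 42]
  [42, 42, 73, ∞, 42]
  [34, 34, 34, 34, ∞]
Answer: A*[3][0] = 42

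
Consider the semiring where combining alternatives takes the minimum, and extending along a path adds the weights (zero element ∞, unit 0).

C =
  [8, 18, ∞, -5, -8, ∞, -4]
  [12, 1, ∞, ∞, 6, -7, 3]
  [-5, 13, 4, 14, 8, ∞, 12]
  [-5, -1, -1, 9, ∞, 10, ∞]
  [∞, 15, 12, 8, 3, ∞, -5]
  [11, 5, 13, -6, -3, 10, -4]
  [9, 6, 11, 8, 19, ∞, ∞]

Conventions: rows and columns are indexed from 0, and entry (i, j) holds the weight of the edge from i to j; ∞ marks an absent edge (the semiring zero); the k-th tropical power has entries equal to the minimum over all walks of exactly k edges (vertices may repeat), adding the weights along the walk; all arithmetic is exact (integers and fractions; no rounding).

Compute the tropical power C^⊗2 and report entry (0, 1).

C^⊗2:
  [-10, -6, -6, 0, -5, 5, -13]
  [4, -2, 6, -13, -10, -6, -11]
  [-1, 13, 8, -10, -13, 6, -9]
  [-6, 0, 3, -10, -13, -8, -9]
  [3, 1, 6, 3, 6, 8, -2]
  [-11, -7, -7, 3, 0, -2, -8]
  [3, 7, 7, 4, 1, -1, 5]
Key observation: the optimum is the walk 0->3->1, with weight (-5) + (-1) = -6.
Optimal value attained by: walk 0->3->1.
Answer: (C^⊗2)[0][1] = -6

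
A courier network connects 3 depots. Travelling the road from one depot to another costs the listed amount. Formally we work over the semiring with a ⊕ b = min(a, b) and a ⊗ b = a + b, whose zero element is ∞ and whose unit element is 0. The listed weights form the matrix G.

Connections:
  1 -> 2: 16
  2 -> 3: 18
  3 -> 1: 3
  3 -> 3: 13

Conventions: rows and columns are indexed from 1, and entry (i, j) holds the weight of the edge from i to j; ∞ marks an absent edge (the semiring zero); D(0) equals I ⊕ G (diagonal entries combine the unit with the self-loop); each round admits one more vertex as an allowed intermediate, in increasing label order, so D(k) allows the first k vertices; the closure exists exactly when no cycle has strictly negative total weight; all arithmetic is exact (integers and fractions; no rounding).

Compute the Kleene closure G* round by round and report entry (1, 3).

D(0):
  [0, 16, ∞]
  [∞, 0, 18]
  [3, ∞, 0]
D(1):
  [0, 16, ∞]
  [∞, 0, 18]
  [3, 19, 0]
D(2):
  [0, 16, 34]
  [∞, 0, 18]
  [3, 19, 0]
D(3):
  [0, 16, 34]
  [21, 0, 18]
  [3, 19, 0]
Answer: G*[1][3] = 34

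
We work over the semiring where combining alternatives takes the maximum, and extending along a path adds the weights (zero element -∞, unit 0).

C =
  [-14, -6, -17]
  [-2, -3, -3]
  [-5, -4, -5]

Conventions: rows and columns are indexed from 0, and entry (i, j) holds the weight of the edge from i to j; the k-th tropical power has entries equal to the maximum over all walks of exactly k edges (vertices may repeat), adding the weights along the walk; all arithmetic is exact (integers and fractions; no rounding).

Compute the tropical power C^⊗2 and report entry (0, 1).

C^⊗2:
  [-8, -9, -9]
  [-5, -6, -6]
  [-6, -7, -7]
Key observation: the optimum is the walk 0->1->1, with weight (-6) + (-3) = -9.
Optimal value attained by: walk 0->1->1.
Answer: (C^⊗2)[0][1] = -9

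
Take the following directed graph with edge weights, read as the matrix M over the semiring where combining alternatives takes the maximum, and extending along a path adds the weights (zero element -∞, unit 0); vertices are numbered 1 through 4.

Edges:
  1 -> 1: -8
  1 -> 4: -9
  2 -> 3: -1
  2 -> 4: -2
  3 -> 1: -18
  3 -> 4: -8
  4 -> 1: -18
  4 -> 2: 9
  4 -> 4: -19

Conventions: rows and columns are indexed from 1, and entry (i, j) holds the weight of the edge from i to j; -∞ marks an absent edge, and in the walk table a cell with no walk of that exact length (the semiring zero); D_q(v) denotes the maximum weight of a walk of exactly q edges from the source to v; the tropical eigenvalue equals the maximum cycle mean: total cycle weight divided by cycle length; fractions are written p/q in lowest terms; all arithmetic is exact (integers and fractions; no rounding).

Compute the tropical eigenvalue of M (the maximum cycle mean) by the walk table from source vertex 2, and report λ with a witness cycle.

q=0: [-∞, 0, -∞, -∞]
q=1: [-∞, -∞, -1, -2]
q=2: [-19, 7, -∞, -9]
q=3: [-27, 0, 6, 5]
q=4: [-12, 14, -1, -2]
Optimal cycle mean attained by: cycle 2->4->2, total (-2) + 9, length 2.
Answer: λ = 7/2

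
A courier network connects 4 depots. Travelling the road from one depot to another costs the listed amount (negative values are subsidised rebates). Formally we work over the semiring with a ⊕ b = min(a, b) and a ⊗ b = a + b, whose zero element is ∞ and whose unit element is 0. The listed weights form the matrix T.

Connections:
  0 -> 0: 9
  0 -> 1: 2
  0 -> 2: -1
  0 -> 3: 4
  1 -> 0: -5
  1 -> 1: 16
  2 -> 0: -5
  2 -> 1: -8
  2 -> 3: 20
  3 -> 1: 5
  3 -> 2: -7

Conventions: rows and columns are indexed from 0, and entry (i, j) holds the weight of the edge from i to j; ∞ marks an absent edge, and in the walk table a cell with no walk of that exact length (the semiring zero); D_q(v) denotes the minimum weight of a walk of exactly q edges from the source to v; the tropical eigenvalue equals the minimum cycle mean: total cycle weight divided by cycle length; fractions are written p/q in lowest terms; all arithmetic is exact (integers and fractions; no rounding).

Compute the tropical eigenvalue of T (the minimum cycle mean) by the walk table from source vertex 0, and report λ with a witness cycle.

q=0: [0, ∞, ∞, ∞]
q=1: [9, 2, -1, 4]
q=2: [-6, -9, -3, 13]
q=3: [-14, -11, -7, -2]
q=4: [-16, -15, -15, -10]
Optimal cycle mean attained by: cycle 0->2->1->0, total (-1) + (-8) + (-5), length 3.
Answer: λ = -14/3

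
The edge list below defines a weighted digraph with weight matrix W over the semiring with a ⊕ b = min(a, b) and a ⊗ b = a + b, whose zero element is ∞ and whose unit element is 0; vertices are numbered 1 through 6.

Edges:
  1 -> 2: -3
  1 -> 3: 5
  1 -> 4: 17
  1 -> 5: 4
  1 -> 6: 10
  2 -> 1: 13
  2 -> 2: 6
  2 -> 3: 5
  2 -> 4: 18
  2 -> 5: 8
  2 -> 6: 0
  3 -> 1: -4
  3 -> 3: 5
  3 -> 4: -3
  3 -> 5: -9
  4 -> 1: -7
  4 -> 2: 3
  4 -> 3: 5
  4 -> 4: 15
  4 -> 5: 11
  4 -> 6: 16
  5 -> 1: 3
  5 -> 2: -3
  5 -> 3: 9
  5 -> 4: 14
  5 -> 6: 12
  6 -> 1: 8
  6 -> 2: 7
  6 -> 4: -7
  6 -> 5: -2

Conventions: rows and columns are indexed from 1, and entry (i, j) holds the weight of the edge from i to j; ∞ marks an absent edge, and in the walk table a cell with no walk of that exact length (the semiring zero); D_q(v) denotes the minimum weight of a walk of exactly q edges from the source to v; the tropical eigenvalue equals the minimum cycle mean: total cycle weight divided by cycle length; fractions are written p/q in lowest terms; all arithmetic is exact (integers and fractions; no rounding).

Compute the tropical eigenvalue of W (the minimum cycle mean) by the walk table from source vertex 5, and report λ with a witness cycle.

q=0: [∞, ∞, ∞, ∞, 0, ∞]
q=1: [3, -3, 9, 14, ∞, 12]
q=2: [5, 0, 2, 5, 0, -3]
q=3: [-2, -3, 5, -10, -7, 0]
q=4: [-17, -10, -5, -7, -4, -3]
q=5: [-14, -20, -12, -10, -14, -10]
q=6: [-17, -17, -15, -17, -21, -20]
Optimal cycle mean attained by: cycle 1->2->6->4->1, total (-3) + 0 + (-7) + (-7), length 4.
Answer: λ = -17/4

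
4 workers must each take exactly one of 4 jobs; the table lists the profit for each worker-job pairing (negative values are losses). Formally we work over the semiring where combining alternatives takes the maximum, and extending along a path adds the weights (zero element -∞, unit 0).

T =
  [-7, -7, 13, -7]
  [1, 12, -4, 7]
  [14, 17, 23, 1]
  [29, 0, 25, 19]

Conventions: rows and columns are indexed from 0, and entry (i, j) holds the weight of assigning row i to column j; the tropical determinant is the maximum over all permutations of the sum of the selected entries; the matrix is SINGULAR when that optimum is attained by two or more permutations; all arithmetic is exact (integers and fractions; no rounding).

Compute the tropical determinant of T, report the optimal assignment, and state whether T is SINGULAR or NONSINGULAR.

σ = (0, 1, 2, 3): (-7) + 12 + 23 + 19 = 47
σ = (0, 1, 3, 2): (-7) + 12 + 1 + 25 = 31
σ = (0, 2, 1, 3): (-7) + (-4) + 17 + 19 = 25
σ = (0, 2, 3, 1): (-7) + (-4) + 1 + 0 = -10
σ = (0, 3, 1, 2): (-7) + 7 + 17 + 25 = 42
σ = (0, 3, 2, 1): (-7) + 7 + 23 + 0 = 23
σ = (1, 0, 2, 3): (-7) + 1 + 23 + 19 = 36
σ = (1, 0, 3, 2): (-7) + 1 + 1 + 25 = 20
σ = (1, 2, 0, 3): (-7) + (-4) + 14 + 19 = 22
σ = (1, 2, 3, 0): (-7) + (-4) + 1 + 29 = 19
σ = (1, 3, 0, 2): (-7) + 7 + 14 + 25 = 39
σ = (1, 3, 2, 0): (-7) + 7 + 23 + 29 = 52
σ = (2, 0, 1, 3): 13 + 1 + 17 + 19 = 50
σ = (2, 0, 3, 1): 13 + 1 + 1 + 0 = 15
σ = (2, 1, 0, 3): 13 + 12 + 14 + 19 = 58
σ = (2, 1, 3, 0): 13 + 12 + 1 + 29 = 55
σ = (2, 3, 0, 1): 13 + 7 + 14 + 0 = 34
σ = (2, 3, 1, 0): 13 + 7 + 17 + 29 = 66
σ = (3, 0, 1, 2): (-7) + 1 + 17 + 25 = 36
σ = (3, 0, 2, 1): (-7) + 1 + 23 + 0 = 17
σ = (3, 1, 0, 2): (-7) + 12 + 14 + 25 = 44
σ = (3, 1, 2, 0): (-7) + 12 + 23 + 29 = 57
σ = (3, 2, 0, 1): (-7) + (-4) + 14 + 0 = 3
σ = (3, 2, 1, 0): (-7) + (-4) + 17 + 29 = 35
Optimal value attained by: σ = (2, 3, 1, 0).
Answer: det⊕(T) = 66; verdict: NONSINGULAR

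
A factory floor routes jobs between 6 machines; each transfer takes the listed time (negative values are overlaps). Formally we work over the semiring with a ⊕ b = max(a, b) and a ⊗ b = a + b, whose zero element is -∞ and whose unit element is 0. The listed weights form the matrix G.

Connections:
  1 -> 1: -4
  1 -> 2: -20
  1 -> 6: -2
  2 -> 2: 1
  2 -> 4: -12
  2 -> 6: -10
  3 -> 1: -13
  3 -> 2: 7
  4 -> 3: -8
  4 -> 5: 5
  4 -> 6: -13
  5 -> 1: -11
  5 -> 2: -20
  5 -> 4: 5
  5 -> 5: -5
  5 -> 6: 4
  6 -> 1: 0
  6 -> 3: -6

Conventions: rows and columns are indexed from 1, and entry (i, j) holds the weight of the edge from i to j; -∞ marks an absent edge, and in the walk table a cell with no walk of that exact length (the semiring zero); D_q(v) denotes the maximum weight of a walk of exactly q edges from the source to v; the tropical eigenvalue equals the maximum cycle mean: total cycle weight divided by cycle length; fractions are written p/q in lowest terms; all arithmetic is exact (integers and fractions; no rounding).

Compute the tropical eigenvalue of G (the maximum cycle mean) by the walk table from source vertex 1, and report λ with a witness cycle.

q=0: [0, -∞, -∞, -∞, -∞, -∞]
q=1: [-4, -20, -∞, -∞, -∞, -2]
q=2: [-2, -19, -8, -32, -∞, -6]
q=3: [-6, -1, -12, -31, -27, -4]
q=4: [-4, 0, -10, -13, -26, -8]
q=5: [-8, 1, -14, -12, -8, -6]
q=6: [-6, 2, -12, -3, -7, -4]
Optimal cycle mean attained by: cycle 4->5->4, total 5 + 5, length 2.
Answer: λ = 5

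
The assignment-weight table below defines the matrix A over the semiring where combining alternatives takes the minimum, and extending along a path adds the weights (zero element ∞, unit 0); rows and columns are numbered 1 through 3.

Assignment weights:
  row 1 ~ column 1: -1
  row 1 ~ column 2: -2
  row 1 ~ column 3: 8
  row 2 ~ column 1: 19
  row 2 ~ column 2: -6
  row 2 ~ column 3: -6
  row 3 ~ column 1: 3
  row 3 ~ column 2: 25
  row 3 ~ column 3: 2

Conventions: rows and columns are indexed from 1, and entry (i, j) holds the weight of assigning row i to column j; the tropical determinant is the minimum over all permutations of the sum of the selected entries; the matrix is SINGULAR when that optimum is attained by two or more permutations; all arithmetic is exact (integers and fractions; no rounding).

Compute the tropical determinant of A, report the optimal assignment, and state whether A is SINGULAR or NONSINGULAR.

σ = (1, 2, 3): (-1) + (-6) + 2 = -5
σ = (1, 3, 2): (-1) + (-6) + 25 = 18
σ = (2, 1, 3): (-2) + 19 + 2 = 19
σ = (2, 3, 1): (-2) + (-6) + 3 = -5
σ = (3, 1, 2): 8 + 19 + 25 = 52
σ = (3, 2, 1): 8 + (-6) + 3 = 5
Optimal value attained by: σ = (1, 2, 3).
Answer: det⊕(A) = -5; verdict: SINGULAR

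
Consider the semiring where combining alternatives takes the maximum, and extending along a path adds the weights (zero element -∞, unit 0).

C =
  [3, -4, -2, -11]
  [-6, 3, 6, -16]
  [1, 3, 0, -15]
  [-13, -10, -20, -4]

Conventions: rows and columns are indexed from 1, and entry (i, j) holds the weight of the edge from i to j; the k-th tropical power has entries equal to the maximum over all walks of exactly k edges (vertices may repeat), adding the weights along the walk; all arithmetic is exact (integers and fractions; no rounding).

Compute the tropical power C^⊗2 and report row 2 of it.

C^⊗2:
  [6, 1, 2, -8]
  [7, 9, 9, -9]
  [4, 6, 9, -10]
  [-10, -7, -4, -8]
Answer: row 2 of C^⊗2 = [7, 9, 9, -9]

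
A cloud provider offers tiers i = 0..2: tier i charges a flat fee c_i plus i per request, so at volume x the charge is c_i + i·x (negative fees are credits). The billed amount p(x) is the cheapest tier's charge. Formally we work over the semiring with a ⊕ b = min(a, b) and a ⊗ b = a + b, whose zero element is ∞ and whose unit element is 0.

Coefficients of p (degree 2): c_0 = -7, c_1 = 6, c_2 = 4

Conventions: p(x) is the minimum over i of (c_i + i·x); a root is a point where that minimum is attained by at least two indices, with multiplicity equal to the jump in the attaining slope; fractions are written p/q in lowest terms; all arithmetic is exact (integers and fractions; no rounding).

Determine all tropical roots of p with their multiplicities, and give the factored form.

hull edge (i=0, c=-7) to (i=2, c=4): slope 11/2, span 2
Factored form: p(x) = 4 ⊗ (x ⊕ (-11/2)) ⊗ (x ⊕ (-11/2))
Answer: roots = -11/2 (mult 2)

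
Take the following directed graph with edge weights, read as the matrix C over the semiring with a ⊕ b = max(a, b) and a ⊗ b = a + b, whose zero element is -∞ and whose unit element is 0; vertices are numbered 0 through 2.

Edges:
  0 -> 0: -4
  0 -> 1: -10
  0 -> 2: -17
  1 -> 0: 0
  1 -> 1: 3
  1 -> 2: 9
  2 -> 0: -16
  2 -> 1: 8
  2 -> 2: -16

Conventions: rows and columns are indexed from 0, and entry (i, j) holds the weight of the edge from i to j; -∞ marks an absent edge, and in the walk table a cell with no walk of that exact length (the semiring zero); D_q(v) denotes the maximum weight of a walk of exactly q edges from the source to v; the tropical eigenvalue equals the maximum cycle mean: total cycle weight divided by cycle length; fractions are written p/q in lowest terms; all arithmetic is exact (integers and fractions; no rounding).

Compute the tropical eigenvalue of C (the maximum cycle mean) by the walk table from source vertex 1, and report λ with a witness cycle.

q=0: [-∞, 0, -∞]
q=1: [0, 3, 9]
q=2: [3, 17, 12]
q=3: [17, 20, 26]
Optimal cycle mean attained by: cycle 1->2->1, total 9 + 8, length 2.
Answer: λ = 17/2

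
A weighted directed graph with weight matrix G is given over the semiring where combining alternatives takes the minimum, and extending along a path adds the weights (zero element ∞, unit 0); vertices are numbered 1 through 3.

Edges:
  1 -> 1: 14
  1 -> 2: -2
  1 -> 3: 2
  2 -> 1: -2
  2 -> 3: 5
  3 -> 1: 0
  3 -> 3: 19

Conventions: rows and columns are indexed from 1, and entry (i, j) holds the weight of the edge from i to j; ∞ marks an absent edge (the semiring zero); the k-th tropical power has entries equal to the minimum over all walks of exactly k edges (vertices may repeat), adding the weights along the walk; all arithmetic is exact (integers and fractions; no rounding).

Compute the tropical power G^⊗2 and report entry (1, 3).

G^⊗2:
  [-4, 12, 3]
  [5, -4, 0]
  [14, -2, 2]
Key observation: the optimum is the walk 1->2->3, with weight (-2) + 5 = 3.
Optimal value attained by: walk 1->2->3.
Answer: (G^⊗2)[1][3] = 3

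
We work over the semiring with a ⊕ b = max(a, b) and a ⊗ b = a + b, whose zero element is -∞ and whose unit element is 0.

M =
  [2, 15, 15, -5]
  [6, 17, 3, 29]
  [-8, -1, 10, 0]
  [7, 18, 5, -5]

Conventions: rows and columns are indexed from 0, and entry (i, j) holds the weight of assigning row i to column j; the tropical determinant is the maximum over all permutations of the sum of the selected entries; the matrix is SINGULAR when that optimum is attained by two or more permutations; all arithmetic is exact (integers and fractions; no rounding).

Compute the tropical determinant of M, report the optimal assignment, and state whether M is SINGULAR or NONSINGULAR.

σ = (0, 1, 2, 3): 2 + 17 + 10 + (-5) = 24
σ = (0, 1, 3, 2): 2 + 17 + 0 + 5 = 24
σ = (0, 2, 1, 3): 2 + 3 + (-1) + (-5) = -1
σ = (0, 2, 3, 1): 2 + 3 + 0 + 18 = 23
σ = (0, 3, 1, 2): 2 + 29 + (-1) + 5 = 35
σ = (0, 3, 2, 1): 2 + 29 + 10 + 18 = 59
σ = (1, 0, 2, 3): 15 + 6 + 10 + (-5) = 26
σ = (1, 0, 3, 2): 15 + 6 + 0 + 5 = 26
σ = (1, 2, 0, 3): 15 + 3 + (-8) + (-5) = 5
σ = (1, 2, 3, 0): 15 + 3 + 0 + 7 = 25
σ = (1, 3, 0, 2): 15 + 29 + (-8) + 5 = 41
σ = (1, 3, 2, 0): 15 + 29 + 10 + 7 = 61
σ = (2, 0, 1, 3): 15 + 6 + (-1) + (-5) = 15
σ = (2, 0, 3, 1): 15 + 6 + 0 + 18 = 39
σ = (2, 1, 0, 3): 15 + 17 + (-8) + (-5) = 19
σ = (2, 1, 3, 0): 15 + 17 + 0 + 7 = 39
σ = (2, 3, 0, 1): 15 + 29 + (-8) + 18 = 54
σ = (2, 3, 1, 0): 15 + 29 + (-1) + 7 = 50
σ = (3, 0, 1, 2): (-5) + 6 + (-1) + 5 = 5
σ = (3, 0, 2, 1): (-5) + 6 + 10 + 18 = 29
σ = (3, 1, 0, 2): (-5) + 17 + (-8) + 5 = 9
σ = (3, 1, 2, 0): (-5) + 17 + 10 + 7 = 29
σ = (3, 2, 0, 1): (-5) + 3 + (-8) + 18 = 8
σ = (3, 2, 1, 0): (-5) + 3 + (-1) + 7 = 4
Optimal value attained by: σ = (1, 3, 2, 0).
Answer: det⊕(M) = 61; verdict: NONSINGULAR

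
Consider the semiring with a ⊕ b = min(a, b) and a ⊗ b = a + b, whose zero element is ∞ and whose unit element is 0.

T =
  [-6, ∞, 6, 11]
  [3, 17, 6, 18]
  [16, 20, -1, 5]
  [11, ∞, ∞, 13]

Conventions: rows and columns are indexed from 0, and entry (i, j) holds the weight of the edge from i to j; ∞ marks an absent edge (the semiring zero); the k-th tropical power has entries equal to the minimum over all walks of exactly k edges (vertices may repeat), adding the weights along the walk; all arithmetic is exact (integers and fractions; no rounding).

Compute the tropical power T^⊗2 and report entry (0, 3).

T^⊗2:
  [-12, 26, 0, 5]
  [-3, 26, 5, 11]
  [10, 19, -2, 4]
  [5, ∞, 17, 22]
Key observation: the optimum is the walk 0->0->3, with weight (-6) + 11 = 5.
Optimal value attained by: walk 0->0->3.
Answer: (T^⊗2)[0][3] = 5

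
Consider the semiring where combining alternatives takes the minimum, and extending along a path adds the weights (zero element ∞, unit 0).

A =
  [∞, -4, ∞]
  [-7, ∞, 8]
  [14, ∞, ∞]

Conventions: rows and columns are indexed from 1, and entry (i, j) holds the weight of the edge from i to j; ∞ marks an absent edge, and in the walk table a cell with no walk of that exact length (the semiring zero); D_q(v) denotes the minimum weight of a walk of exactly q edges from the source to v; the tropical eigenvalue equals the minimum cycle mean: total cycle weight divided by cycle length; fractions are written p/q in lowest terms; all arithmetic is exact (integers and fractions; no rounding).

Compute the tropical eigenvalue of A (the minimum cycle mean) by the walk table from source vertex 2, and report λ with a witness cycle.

q=0: [∞, 0, ∞]
q=1: [-7, ∞, 8]
q=2: [22, -11, ∞]
q=3: [-18, 18, -3]
Optimal cycle mean attained by: cycle 1->2->1, total (-4) + (-7), length 2.
Answer: λ = -11/2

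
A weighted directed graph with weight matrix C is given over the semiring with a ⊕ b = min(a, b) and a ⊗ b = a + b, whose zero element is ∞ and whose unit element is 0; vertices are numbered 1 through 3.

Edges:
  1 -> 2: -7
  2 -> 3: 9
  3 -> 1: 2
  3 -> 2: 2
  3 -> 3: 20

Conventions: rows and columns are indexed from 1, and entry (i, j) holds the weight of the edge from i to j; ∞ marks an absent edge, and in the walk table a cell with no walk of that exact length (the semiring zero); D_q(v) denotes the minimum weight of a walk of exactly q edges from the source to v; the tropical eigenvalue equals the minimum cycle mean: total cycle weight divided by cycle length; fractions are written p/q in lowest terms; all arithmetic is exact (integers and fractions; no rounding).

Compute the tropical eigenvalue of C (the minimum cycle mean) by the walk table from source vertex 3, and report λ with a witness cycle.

q=0: [∞, ∞, 0]
q=1: [2, 2, 20]
q=2: [22, -5, 11]
q=3: [13, 13, 4]
Optimal cycle mean attained by: cycle 1->2->3->1, total (-7) + 9 + 2, length 3.
Answer: λ = 4/3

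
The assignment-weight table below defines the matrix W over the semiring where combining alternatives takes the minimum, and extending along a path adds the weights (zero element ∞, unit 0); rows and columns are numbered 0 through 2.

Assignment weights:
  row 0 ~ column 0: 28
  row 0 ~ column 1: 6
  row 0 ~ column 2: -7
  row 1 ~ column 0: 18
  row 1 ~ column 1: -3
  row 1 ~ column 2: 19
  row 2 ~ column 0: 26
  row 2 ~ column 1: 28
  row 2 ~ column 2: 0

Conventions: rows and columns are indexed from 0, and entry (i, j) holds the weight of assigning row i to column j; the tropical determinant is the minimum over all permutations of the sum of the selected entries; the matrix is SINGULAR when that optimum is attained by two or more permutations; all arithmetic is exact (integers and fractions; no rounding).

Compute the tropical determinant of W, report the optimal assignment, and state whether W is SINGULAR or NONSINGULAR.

σ = (0, 1, 2): 28 + (-3) + 0 = 25
σ = (0, 2, 1): 28 + 19 + 28 = 75
σ = (1, 0, 2): 6 + 18 + 0 = 24
σ = (1, 2, 0): 6 + 19 + 26 = 51
σ = (2, 0, 1): (-7) + 18 + 28 = 39
σ = (2, 1, 0): (-7) + (-3) + 26 = 16
Optimal value attained by: σ = (2, 1, 0).
Answer: det⊕(W) = 16; verdict: NONSINGULAR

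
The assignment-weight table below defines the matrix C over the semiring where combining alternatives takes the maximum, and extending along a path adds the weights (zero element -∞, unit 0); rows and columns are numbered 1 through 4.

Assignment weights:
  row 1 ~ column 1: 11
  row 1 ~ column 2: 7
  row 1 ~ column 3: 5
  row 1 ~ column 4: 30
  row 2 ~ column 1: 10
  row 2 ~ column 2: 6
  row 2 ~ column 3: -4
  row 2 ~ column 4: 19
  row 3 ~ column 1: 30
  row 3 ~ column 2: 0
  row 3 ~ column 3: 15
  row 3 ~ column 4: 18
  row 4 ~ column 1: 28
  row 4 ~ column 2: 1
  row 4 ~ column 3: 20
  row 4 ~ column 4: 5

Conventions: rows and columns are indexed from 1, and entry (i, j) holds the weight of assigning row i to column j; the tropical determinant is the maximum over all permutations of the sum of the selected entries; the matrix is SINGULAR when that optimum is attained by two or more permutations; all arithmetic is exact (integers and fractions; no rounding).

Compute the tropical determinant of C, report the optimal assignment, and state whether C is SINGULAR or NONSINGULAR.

σ = (1, 2, 3, 4): 11 + 6 + 15 + 5 = 37
σ = (1, 2, 4, 3): 11 + 6 + 18 + 20 = 55
σ = (1, 3, 2, 4): 11 + (-4) + 0 + 5 = 12
σ = (1, 3, 4, 2): 11 + (-4) + 18 + 1 = 26
σ = (1, 4, 2, 3): 11 + 19 + 0 + 20 = 50
σ = (1, 4, 3, 2): 11 + 19 + 15 + 1 = 46
σ = (2, 1, 3, 4): 7 + 10 + 15 + 5 = 37
σ = (2, 1, 4, 3): 7 + 10 + 18 + 20 = 55
σ = (2, 3, 1, 4): 7 + (-4) + 30 + 5 = 38
σ = (2, 3, 4, 1): 7 + (-4) + 18 + 28 = 49
σ = (2, 4, 1, 3): 7 + 19 + 30 + 20 = 76
σ = (2, 4, 3, 1): 7 + 19 + 15 + 28 = 69
σ = (3, 1, 2, 4): 5 + 10 + 0 + 5 = 20
σ = (3, 1, 4, 2): 5 + 10 + 18 + 1 = 34
σ = (3, 2, 1, 4): 5 + 6 + 30 + 5 = 46
σ = (3, 2, 4, 1): 5 + 6 + 18 + 28 = 57
σ = (3, 4, 1, 2): 5 + 19 + 30 + 1 = 55
σ = (3, 4, 2, 1): 5 + 19 + 0 + 28 = 52
σ = (4, 1, 2, 3): 30 + 10 + 0 + 20 = 60
σ = (4, 1, 3, 2): 30 + 10 + 15 + 1 = 56
σ = (4, 2, 1, 3): 30 + 6 + 30 + 20 = 86
σ = (4, 2, 3, 1): 30 + 6 + 15 + 28 = 79
σ = (4, 3, 1, 2): 30 + (-4) + 30 + 1 = 57
σ = (4, 3, 2, 1): 30 + (-4) + 0 + 28 = 54
Optimal value attained by: σ = (4, 2, 1, 3).
Answer: det⊕(C) = 86; verdict: NONSINGULAR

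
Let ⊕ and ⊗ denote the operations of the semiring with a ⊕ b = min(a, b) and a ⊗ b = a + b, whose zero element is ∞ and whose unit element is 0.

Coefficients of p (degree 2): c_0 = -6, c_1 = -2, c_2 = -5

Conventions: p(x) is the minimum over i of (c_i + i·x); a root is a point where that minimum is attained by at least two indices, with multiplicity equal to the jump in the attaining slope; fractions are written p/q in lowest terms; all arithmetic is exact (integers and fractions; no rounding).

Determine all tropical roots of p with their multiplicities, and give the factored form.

hull edge (i=0, c=-6) to (i=2, c=-5): slope 1/2, span 2
Factored form: p(x) = -5 ⊗ (x ⊕ (-1/2)) ⊗ (x ⊕ (-1/2))
Answer: roots = -1/2 (mult 2)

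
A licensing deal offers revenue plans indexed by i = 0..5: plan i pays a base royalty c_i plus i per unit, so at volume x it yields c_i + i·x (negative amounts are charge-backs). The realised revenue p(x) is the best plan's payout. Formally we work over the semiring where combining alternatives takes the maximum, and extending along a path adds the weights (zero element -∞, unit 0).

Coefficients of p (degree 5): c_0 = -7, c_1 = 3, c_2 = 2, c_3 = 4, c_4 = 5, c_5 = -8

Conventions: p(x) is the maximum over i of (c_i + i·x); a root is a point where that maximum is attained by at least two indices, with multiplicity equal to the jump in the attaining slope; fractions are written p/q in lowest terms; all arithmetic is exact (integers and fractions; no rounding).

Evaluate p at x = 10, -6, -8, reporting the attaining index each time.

p(10) = max(-7+0·10=-7, 3+1·10=13, 2+2·10=22, 4+3·10=34, 5+4·10=45, -8+5·10=42) = 45 (attained by i=4)
p(-6) = max(-7+0·(-6)=-7, 3+1·(-6)=-3, 2+2·(-6)=-10, 4+3·(-6)=-14, 5+4·(-6)=-19, -8+5·(-6)=-38) = -3 (attained by i=1)
p(-8) = max(-7+0·(-8)=-7, 3+1·(-8)=-5, 2+2·(-8)=-14, 4+3·(-8)=-20, 5+4·(-8)=-27, -8+5·(-8)=-48) = -5 (attained by i=1)
Answer: p(10) = 45; p(-6) = -3; p(-8) = -5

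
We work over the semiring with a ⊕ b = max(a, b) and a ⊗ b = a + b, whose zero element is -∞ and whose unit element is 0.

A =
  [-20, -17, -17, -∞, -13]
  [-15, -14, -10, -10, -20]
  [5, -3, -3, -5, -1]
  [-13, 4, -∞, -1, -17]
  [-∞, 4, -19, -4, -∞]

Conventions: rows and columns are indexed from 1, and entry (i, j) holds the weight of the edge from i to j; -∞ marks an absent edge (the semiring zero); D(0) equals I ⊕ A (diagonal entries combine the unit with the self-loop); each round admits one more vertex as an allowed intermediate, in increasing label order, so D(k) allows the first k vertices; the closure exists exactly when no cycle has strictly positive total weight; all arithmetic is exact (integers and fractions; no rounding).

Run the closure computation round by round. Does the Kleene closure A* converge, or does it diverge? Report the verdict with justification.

D(0):
  [0, -17, -17, -∞, -13]
  [-15, 0, -10, -10, -20]
  [5, -3, 0, -5, -1]
  [-13, 4, -∞, 0, -17]
  [-∞, 4, -19, -4, 0]
D(1):
  [0, -17, -17, -∞, -13]
  [-15, 0, -10, -10, -20]
  [5, -3, 0, -5, -1]
  [-13, 4, -30, 0, -17]
  [-∞, 4, -19, -4, 0]
D(2):
  [0, -17, -17, -27, -13]
  [-15, 0, -10, -10, -20]
  [5, -3, 0, -5, -1]
  [-11, 4, -6, 0, -16]
  [-11, 4, -6, -4, 0]
D(3):
  [0, -17, -17, -22, -13]
  [-5, 0, -10, -10, -11]
  [5, -3, 0, -5, -1]
  [-1, 4, -6, 0, -7]
  [-1, 4, -6, -4, 0]
D(4):
  [0, -17, -17, -22, -13]
  [-5, 0, -10, -10, -11]
  [5, -1, 0, -5, -1]
  [-1, 4, -6, 0, -7]
  [-1, 4, -6, -4, 0]
D(5):
  [0, -9, -17, -17, -13]
  [-5, 0, -10, -10, -11]
  [5, 3, 0, -5, -1]
  [-1, 4, -6, 0, -7]
  [-1, 4, -6, -4, 0]
Key observation: every diagonal entry stays at the unit through all rounds, so no improving cycle exists.
Answer: CONVERGES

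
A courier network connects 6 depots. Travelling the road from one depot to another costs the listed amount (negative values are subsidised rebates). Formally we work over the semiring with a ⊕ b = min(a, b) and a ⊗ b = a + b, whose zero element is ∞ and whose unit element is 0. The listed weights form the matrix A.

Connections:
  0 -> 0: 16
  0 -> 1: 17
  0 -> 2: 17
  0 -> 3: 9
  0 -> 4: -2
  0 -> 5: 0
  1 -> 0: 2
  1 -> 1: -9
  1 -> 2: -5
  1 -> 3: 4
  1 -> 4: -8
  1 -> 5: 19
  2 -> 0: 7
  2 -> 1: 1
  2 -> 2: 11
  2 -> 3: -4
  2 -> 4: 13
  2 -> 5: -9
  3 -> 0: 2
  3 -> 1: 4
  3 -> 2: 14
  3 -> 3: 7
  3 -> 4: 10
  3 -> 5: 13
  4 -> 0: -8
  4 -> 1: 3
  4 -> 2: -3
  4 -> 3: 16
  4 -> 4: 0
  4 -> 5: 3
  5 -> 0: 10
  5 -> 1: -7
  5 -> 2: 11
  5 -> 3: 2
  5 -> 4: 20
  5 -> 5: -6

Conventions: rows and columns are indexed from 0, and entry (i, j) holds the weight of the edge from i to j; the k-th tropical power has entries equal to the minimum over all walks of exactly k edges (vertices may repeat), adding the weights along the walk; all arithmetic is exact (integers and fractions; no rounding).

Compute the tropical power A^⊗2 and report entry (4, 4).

A^⊗2:
  [-10, -7, -5, 2, -2, -6]
  [-16, -18, -14, -9, -17, -14]
  [-2, -16, -4, -7, -7, -15]
  [2, -5, -1, 8, -4, 2]
  [-8, -6, -3, -7, -10, -12]
  [-5, -16, -12, -4, -15, -12]
Key observation: the optimum is the walk 4->0->4, with weight (-8) + (-2) = -10.
Optimal value attained by: walk 4->0->4.
Answer: (A^⊗2)[4][4] = -10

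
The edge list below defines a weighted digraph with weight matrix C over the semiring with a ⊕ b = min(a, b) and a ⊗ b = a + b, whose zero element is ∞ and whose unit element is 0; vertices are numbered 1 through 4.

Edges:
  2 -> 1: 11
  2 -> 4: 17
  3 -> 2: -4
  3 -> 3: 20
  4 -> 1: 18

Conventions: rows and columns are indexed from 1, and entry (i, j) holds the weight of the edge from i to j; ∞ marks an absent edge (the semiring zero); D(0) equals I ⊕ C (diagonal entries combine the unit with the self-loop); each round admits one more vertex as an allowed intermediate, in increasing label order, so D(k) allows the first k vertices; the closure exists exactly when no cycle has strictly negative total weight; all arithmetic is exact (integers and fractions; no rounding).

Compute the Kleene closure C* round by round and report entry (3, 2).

D(0):
  [0, ∞, ∞, ∞]
  [11, 0, ∞, 17]
  [∞, -4, 0, ∞]
  [18, ∞, ∞, 0]
D(1):
  [0, ∞, ∞, ∞]
  [11, 0, ∞, 17]
  [∞, -4, 0, ∞]
  [18, ∞, ∞, 0]
D(2):
  [0, ∞, ∞, ∞]
  [11, 0, ∞, 17]
  [7, -4, 0, 13]
  [18, ∞, ∞, 0]
D(3):
  [0, ∞, ∞, ∞]
  [11, 0, ∞, 17]
  [7, -4, 0, 13]
  [18, ∞, ∞, 0]
D(4):
  [0, ∞, ∞, ∞]
  [11, 0, ∞, 17]
  [7, -4, 0, 13]
  [18, ∞, ∞, 0]
Answer: C*[3][2] = -4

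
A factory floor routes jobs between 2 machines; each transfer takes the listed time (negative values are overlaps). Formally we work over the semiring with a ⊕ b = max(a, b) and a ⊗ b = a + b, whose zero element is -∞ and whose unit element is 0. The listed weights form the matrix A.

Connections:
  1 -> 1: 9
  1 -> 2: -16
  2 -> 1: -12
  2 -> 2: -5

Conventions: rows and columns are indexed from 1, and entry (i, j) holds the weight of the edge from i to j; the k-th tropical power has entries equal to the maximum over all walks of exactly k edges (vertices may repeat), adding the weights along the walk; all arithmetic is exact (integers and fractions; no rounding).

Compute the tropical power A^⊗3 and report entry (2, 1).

A^⊗2:
  [18, -7]
  [-3, -10]
A^⊗3:
  [27, 2]
  [6, -15]
Key observation: the optimum is the walk 2->1->1->1, with weight (-12) + 9 + 9 = 6.
Optimal value attained by: walk 2->1->1->1.
Answer: (A^⊗3)[2][1] = 6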